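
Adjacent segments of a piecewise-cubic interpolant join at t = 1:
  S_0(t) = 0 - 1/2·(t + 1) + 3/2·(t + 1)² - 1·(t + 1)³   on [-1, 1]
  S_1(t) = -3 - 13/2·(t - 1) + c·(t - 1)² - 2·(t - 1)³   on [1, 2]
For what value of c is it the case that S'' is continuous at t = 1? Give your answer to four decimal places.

S_0''(t) = 3 - 6·(t + 1), so S_0''(1) = -9. On the right, S_1''(1) = 2c, so c = -9/2.

-4.5000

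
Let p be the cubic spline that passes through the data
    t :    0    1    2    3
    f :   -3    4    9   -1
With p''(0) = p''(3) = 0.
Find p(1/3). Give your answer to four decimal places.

-0.8049

Write σ_i for p''(x_i). With h_i = 1, 1, 1 and divided differences Δ_i = 7, 5, -10, the continuity of p' gives the tridiagonal system
  1·σ_0 + 4·σ_1 + 1·σ_2 = 6(Δ_1 - Δ_0) = -12
  1·σ_1 + 4·σ_2 + 1·σ_3 = 6(Δ_2 - Δ_1) = -90
Natural end conditions: σ_0 = σ_3 = 0.
Solving the tridiagonal system: σ_0 = 0, σ_1 = 14/5, σ_2 = -116/5, σ_3 = 0.
On [0, 1], p(t) = -3 + 98/15·t + 0·t² + 7/15·t³.
With t = 1/3: p(1/3) = -326/405.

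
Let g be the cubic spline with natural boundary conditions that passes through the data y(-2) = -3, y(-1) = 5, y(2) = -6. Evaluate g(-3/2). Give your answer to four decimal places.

Let M_i = g''(x_i). Step sizes h_i = 1, 3; slopes of the chords Δ_i = (y_(i+1) - y_i)/h_i = 8, -11/3.
  1·M_0 + 8·M_1 + 3·M_2 = 6(Δ_1 - Δ_0) = -70
Natural end conditions: M_0 = M_2 = 0.
Hence M_0 = 0, M_1 = -35/4, M_2 = 0.
On [-2, -1], g(x) = -3 + 227/24·(x + 2) + 0·(x + 2)² - 35/24·(x + 2)³.
With (x + 2) = 1/2: g(-3/2) = 99/64.

1.5469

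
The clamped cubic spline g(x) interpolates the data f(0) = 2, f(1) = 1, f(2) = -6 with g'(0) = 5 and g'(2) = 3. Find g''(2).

With M_i denoting the second derivative at x_i, h_i = 1, 1, and Δ_i = (y_(i+1) − y_i)/h_i = -1, -7:
  1·M_0 + 4·M_1 + 1·M_2 = 6(Δ_1 - Δ_0) = -36
Clamped end conditions give two more equations: 2h_0·M_0 + h_0·M_1 = 6(Δ_0 - g'(0)) = -36 and h_1·M_1 + 2h_1·M_2 = 6(g'(2) - Δ_1) = 60.
Forward elimination and back-substitution give M_0 = -10, M_1 = -16, M_2 = 38.

38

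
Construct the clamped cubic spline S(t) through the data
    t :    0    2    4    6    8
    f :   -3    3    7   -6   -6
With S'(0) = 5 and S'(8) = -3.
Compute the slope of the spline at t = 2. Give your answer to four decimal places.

Put σ_i = S'' at the i-th knot. Here h = (2, 2, 2, 2) and Δ = (3, 2, -13/2, 0), so the interior equations h_(i-1)·σ_(i-1) + 2(h_(i-1)+h_i)·σ_i + h_i·σ_(i+1) = 6(Δ_i − Δ_(i-1)) read
  2·σ_0 + 8·σ_1 + 2·σ_2 = 6(Δ_1 - Δ_0) = -6
  2·σ_1 + 8·σ_2 + 2·σ_3 = 6(Δ_2 - Δ_1) = -51
  2·σ_2 + 8·σ_3 + 2·σ_4 = 6(Δ_3 - Δ_2) = 39
Clamped end conditions give two more equations: 2h_0·σ_0 + h_0·σ_1 = 6(Δ_0 - S'(0)) = -12 and h_3·σ_3 + 2h_3·σ_4 = 6(S'(8) - Δ_3) = -18.
Hence σ_0 = -487/112, σ_1 = 151/56, σ_2 = -151/16, σ_3 = 535/56, σ_4 = -1039/112.
On [2, 4], S'(t) = b_1 + 2c_1·(t - 2) + 3d_1·(t - 2)² with b_1 = Δ_1 - h_1(2σ_1 + σ_2)/6 = 375/112, c_1 = σ_1/2 = 151/112, d_1 = (σ_2 - σ_1)/(6h_1) = -453/448. So S'(2) = 375/112.

3.3482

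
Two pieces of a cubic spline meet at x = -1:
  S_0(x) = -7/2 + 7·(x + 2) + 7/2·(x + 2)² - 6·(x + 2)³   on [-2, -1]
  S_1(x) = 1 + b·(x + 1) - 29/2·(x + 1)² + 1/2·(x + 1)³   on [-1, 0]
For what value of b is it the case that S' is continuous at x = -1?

S_0'(x) = 7 + 7·(x + 2) - 18·(x + 2)², so S_0'(-1) = -4. On the right, S_1'(-1) = b, so b = -4.

-4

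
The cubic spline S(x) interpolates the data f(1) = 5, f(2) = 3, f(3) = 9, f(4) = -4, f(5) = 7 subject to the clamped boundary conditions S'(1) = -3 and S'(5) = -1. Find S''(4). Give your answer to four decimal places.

66.2857

Let m_i = S''(x_i). Step sizes h_i = 1, 1, 1, 1; slopes of the chords Δ_i = (y_(i+1) - y_i)/h_i = -2, 6, -13, 11.
  1·m_0 + 4·m_1 + 1·m_2 = 6(Δ_1 - Δ_0) = 48
  1·m_1 + 4·m_2 + 1·m_3 = 6(Δ_2 - Δ_1) = -114
  1·m_2 + 4·m_3 + 1·m_4 = 6(Δ_3 - Δ_2) = 144
Clamped end conditions give two more equations: 2h_0·m_0 + h_0·m_1 = 6(Δ_0 - S'(1)) = 6 and h_3·m_3 + 2h_3·m_4 = 6(S'(5) - Δ_3) = -72.
Solving the tridiagonal system: m_0 = -76/7, m_1 = 194/7, m_2 = -52, m_3 = 464/7, m_4 = -484/7.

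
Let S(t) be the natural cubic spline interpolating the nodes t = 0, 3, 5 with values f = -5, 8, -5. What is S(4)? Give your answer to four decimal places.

Put m_i = S'' at the i-th knot. Here h = (3, 2) and Δ = (13/3, -13/2), so the interior equations h_(i-1)·m_(i-1) + 2(h_(i-1)+h_i)·m_i + h_i·m_(i+1) = 6(Δ_i − Δ_(i-1)) read
  3·m_0 + 10·m_1 + 2·m_2 = 6(Δ_1 - Δ_0) = -65
Natural end conditions: m_0 = m_2 = 0.
Solving: m_0 = 0, m_1 = -13/2, m_2 = 0.
On [3, 5], S(t) = 8 - 13/6·(t - 3) - 13/4·(t - 3)² + 13/24·(t - 3)³.
With (t - 3) = 1: S(4) = 25/8.

3.1250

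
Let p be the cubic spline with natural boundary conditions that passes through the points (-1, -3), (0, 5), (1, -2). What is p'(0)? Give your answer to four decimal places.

Write M_i for p''(x_i). With h_i = 1, 1 and divided differences Δ_i = 8, -7, the continuity of p' gives the tridiagonal system
  1·M_0 + 4·M_1 + 1·M_2 = 6(Δ_1 - Δ_0) = -90
Natural end conditions: M_0 = M_2 = 0.
Solving the tridiagonal system: M_0 = 0, M_1 = -45/2, M_2 = 0.
On [0, 1], p'(x) = b_1 + 2c_1·x + 3d_1·x² with b_1 = Δ_1 - h_1(2M_1 + M_2)/6 = 1/2, c_1 = M_1/2 = -45/4, d_1 = (M_2 - M_1)/(6h_1) = 15/4. So p'(0) = 1/2.

0.5000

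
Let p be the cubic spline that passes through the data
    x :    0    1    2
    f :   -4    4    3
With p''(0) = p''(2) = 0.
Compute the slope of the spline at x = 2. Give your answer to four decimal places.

Put σ_i = p'' at the i-th knot. Here h = (1, 1) and Δ = (8, -1), so the interior equations h_(i-1)·σ_(i-1) + 2(h_(i-1)+h_i)·σ_i + h_i·σ_(i+1) = 6(Δ_i − Δ_(i-1)) read
  1·σ_0 + 4·σ_1 + 1·σ_2 = 6(Δ_1 - Δ_0) = -54
Natural end conditions: σ_0 = σ_2 = 0.
Forward elimination and back-substitution give σ_0 = 0, σ_1 = -27/2, σ_2 = 0.
On [1, 2], p'(x) = b_1 + 2c_1·(x - 1) + 3d_1·(x - 1)² with b_1 = Δ_1 - h_1(2σ_1 + σ_2)/6 = 7/2, c_1 = σ_1/2 = -27/4, d_1 = (σ_2 - σ_1)/(6h_1) = 9/4. So p'(2) = -13/4.

-3.2500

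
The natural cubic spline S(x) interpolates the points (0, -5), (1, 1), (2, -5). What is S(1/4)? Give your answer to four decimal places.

-2.7969

Put m_i = S'' at the i-th knot. Here h = (1, 1) and Δ = (6, -6), so the interior equations h_(i-1)·m_(i-1) + 2(h_(i-1)+h_i)·m_i + h_i·m_(i+1) = 6(Δ_i − Δ_(i-1)) read
  1·m_0 + 4·m_1 + 1·m_2 = 6(Δ_1 - Δ_0) = -72
Natural end conditions: m_0 = m_2 = 0.
Forward elimination and back-substitution give m_0 = 0, m_1 = -18, m_2 = 0.
On [0, 1], S(x) = -5 + 9·x + 0·x² - 3·x³.
With x = 1/4: S(1/4) = -179/64.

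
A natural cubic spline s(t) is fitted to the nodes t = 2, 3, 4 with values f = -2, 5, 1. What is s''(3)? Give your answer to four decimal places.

-16.5000

Put σ_i = s'' at the i-th knot. Here h = (1, 1) and Δ = (7, -4), so the interior equations h_(i-1)·σ_(i-1) + 2(h_(i-1)+h_i)·σ_i + h_i·σ_(i+1) = 6(Δ_i − Δ_(i-1)) read
  1·σ_0 + 4·σ_1 + 1·σ_2 = 6(Δ_1 - Δ_0) = -66
Natural end conditions: σ_0 = σ_2 = 0.
Solving the tridiagonal system: σ_0 = 0, σ_1 = -33/2, σ_2 = 0.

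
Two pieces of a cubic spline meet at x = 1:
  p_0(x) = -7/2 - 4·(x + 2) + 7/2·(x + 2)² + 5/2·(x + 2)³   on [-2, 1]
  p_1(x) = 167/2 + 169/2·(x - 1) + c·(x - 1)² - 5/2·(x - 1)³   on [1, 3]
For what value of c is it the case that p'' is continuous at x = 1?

26

p_0''(x) = 7 + 15·(x + 2), so p_0''(1) = 52. On the right, p_1''(1) = 2c, so c = 26.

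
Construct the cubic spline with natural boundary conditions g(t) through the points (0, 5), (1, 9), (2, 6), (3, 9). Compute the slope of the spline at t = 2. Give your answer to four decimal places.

-1.1333

With M_i denoting the second derivative at x_i, h_i = 1, 1, 1, and Δ_i = (y_(i+1) − y_i)/h_i = 4, -3, 3:
  1·M_0 + 4·M_1 + 1·M_2 = 6(Δ_1 - Δ_0) = -42
  1·M_1 + 4·M_2 + 1·M_3 = 6(Δ_2 - Δ_1) = 36
Natural end conditions: M_0 = M_3 = 0.
Solving: M_0 = 0, M_1 = -68/5, M_2 = 62/5, M_3 = 0.
On [2, 3], g'(t) = b_2 + 2c_2·(t - 2) + 3d_2·(t - 2)² with b_2 = Δ_2 - h_2(2M_2 + M_3)/6 = -17/15, c_2 = M_2/2 = 31/5, d_2 = (M_3 - M_2)/(6h_2) = -31/15. So g'(2) = -17/15.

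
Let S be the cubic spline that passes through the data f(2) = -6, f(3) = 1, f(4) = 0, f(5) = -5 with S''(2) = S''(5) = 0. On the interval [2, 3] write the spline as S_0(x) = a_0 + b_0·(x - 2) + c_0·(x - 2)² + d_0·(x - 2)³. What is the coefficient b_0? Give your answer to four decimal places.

Write m_i for S''(x_i). With h_i = 1, 1, 1 and divided differences Δ_i = 7, -1, -5, the continuity of S' gives the tridiagonal system
  1·m_0 + 4·m_1 + 1·m_2 = 6(Δ_1 - Δ_0) = -48
  1·m_1 + 4·m_2 + 1·m_3 = 6(Δ_2 - Δ_1) = -24
Natural end conditions: m_0 = m_3 = 0.
Forward elimination and back-substitution give m_0 = 0, m_1 = -56/5, m_2 = -16/5, m_3 = 0.
On [2, 3], with S_0(x) = a_0 + b_0·(x - 2) + c_0·(x - 2)² + d_0·(x - 2)³: c_0 = m_0/2 = 0, d_0 = (m_1 - m_0)/(6h_0) = -28/15, b_0 = Δ_0 - h_0(2m_0 + m_1)/6 = 133/15.

8.8667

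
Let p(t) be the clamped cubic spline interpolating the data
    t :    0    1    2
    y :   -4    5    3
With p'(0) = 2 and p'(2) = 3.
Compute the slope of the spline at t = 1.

Let M_i = p''(x_i). Step sizes h_i = 1, 1; slopes of the chords Δ_i = (y_(i+1) - y_i)/h_i = 9, -2.
  1·M_0 + 4·M_1 + 1·M_2 = 6(Δ_1 - Δ_0) = -66
Clamped end conditions give two more equations: 2h_0·M_0 + h_0·M_1 = 6(Δ_0 - p'(0)) = 42 and h_1·M_1 + 2h_1·M_2 = 6(p'(2) - Δ_1) = 30.
Solving the tridiagonal system: M_0 = 38, M_1 = -34, M_2 = 32.
On [1, 2], p'(t) = b_1 + 2c_1·(t - 1) + 3d_1·(t - 1)² with b_1 = Δ_1 - h_1(2M_1 + M_2)/6 = 4, c_1 = M_1/2 = -17, d_1 = (M_2 - M_1)/(6h_1) = 11. So p'(1) = 4.

4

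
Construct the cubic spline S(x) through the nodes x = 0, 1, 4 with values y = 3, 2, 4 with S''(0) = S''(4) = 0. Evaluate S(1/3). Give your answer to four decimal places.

With m_i denoting the second derivative at x_i, h_i = 1, 3, and Δ_i = (y_(i+1) − y_i)/h_i = -1, 2/3:
  1·m_0 + 8·m_1 + 3·m_2 = 6(Δ_1 - Δ_0) = 10
Natural end conditions: m_0 = m_2 = 0.
Hence m_0 = 0, m_1 = 5/4, m_2 = 0.
On [0, 1], S(x) = 3 - 29/24·x + 0·x² + 5/24·x³.
With x = 1/3: S(1/3) = 211/81.

2.6049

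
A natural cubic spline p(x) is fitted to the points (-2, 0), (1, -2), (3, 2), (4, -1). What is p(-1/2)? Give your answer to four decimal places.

Put m_i = p'' at the i-th knot. Here h = (3, 2, 1) and Δ = (-2/3, 2, -3), so the interior equations h_(i-1)·m_(i-1) + 2(h_(i-1)+h_i)·m_i + h_i·m_(i+1) = 6(Δ_i − Δ_(i-1)) read
  3·m_0 + 10·m_1 + 2·m_2 = 6(Δ_1 - Δ_0) = 16
  2·m_1 + 6·m_2 + 1·m_3 = 6(Δ_2 - Δ_1) = -30
Natural end conditions: m_0 = m_3 = 0.
Hence m_0 = 0, m_1 = 39/14, m_2 = -83/14, m_3 = 0.
On [-2, 1], p(x) = 0 - 173/84·(x + 2) + 0·(x + 2)² + 13/84·(x + 2)³.
With (x + 2) = 3/2: p(-1/2) = -575/224.

-2.5670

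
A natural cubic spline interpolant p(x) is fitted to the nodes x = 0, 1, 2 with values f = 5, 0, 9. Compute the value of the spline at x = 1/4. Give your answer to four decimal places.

2.9297

Put M_i = p'' at the i-th knot. Here h = (1, 1) and Δ = (-5, 9), so the interior equations h_(i-1)·M_(i-1) + 2(h_(i-1)+h_i)·M_i + h_i·M_(i+1) = 6(Δ_i − Δ_(i-1)) read
  1·M_0 + 4·M_1 + 1·M_2 = 6(Δ_1 - Δ_0) = 84
Natural end conditions: M_0 = M_2 = 0.
Forward elimination and back-substitution give M_0 = 0, M_1 = 21, M_2 = 0.
On [0, 1], p(x) = 5 - 17/2·x + 0·x² + 7/2·x³.
With x = 1/4: p(1/4) = 375/128.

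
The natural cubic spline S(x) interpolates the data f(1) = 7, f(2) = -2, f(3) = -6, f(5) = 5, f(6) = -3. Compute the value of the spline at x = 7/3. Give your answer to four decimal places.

Put σ_i = S'' at the i-th knot. Here h = (1, 1, 2, 1) and Δ = (-9, -4, 11/2, -8), so the interior equations h_(i-1)·σ_(i-1) + 2(h_(i-1)+h_i)·σ_i + h_i·σ_(i+1) = 6(Δ_i − Δ_(i-1)) read
  1·σ_0 + 4·σ_1 + 1·σ_2 = 6(Δ_1 - Δ_0) = 30
  1·σ_1 + 6·σ_2 + 2·σ_3 = 6(Δ_2 - Δ_1) = 57
  2·σ_2 + 6·σ_3 + 1·σ_4 = 6(Δ_3 - Δ_2) = -81
Natural end conditions: σ_0 = σ_4 = 0.
Solving the tridiagonal system: σ_0 = 0, σ_1 = 228/61, σ_2 = 918/61, σ_3 = -2259/122, σ_4 = 0.
On [2, 3], S(x) = -2 - 473/61·(x - 2) + 114/61·(x - 2)² + 115/61·(x - 2)³.
With (x - 2) = 1/3: S(7/3) = -7094/1647.

-4.3072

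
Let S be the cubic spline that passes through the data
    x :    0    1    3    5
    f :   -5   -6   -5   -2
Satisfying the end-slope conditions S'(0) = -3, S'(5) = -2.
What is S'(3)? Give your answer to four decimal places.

Let M_i = S''(x_i). Step sizes h_i = 1, 2, 2; slopes of the chords Δ_i = (y_(i+1) - y_i)/h_i = -1, 1/2, 3/2.
  1·M_0 + 6·M_1 + 2·M_2 = 6(Δ_1 - Δ_0) = 9
  2·M_1 + 8·M_2 + 2·M_3 = 6(Δ_2 - Δ_1) = 6
Clamped end conditions give two more equations: 2h_0·M_0 + h_0·M_1 = 6(Δ_0 - S'(0)) = 12 and h_2·M_2 + 2h_2·M_3 = 6(S'(5) - Δ_2) = -21.
Solving: M_0 = 142/23, M_1 = -8/23, M_2 = 113/46, M_3 = -149/23.
On [3, 5], S'(x) = b_2 + 2c_2·(x - 3) + 3d_2·(x - 3)² with b_2 = Δ_2 - h_2(2M_2 + M_3)/6 = 93/46, c_2 = M_2/2 = 113/92, d_2 = (M_3 - M_2)/(6h_2) = -137/184. So S'(3) = 93/46.

2.0217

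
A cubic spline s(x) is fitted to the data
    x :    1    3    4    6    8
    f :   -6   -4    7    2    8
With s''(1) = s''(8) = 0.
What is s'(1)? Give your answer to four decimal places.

Write M_i for s''(x_i). With h_i = 2, 1, 2, 2 and divided differences Δ_i = 1, 11, -5/2, 3, the continuity of s' gives the tridiagonal system
  2·M_0 + 6·M_1 + 1·M_2 = 6(Δ_1 - Δ_0) = 60
  1·M_1 + 6·M_2 + 2·M_3 = 6(Δ_2 - Δ_1) = -81
  2·M_2 + 8·M_3 + 2·M_4 = 6(Δ_3 - Δ_2) = 33
Natural end conditions: M_0 = M_4 = 0.
Solving the tridiagonal system: M_0 = 0, M_1 = 1677/128, M_2 = -1191/64, M_3 = 2247/256, M_4 = 0.
On [1, 3], s'(x) = b_0 + 2c_0·(x - 1) + 3d_0·(x - 1)² with b_0 = Δ_0 - h_0(2M_0 + M_1)/6 = -431/128, c_0 = M_0/2 = 0, d_0 = (M_1 - M_0)/(6h_0) = 559/512. So s'(1) = -431/128.

-3.3672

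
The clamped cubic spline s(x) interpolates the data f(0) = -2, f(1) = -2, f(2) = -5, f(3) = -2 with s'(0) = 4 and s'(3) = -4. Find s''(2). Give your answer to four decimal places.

18.2667

With σ_i denoting the second derivative at x_i, h_i = 1, 1, 1, and Δ_i = (y_(i+1) − y_i)/h_i = 0, -3, 3:
  1·σ_0 + 4·σ_1 + 1·σ_2 = 6(Δ_1 - Δ_0) = -18
  1·σ_1 + 4·σ_2 + 1·σ_3 = 6(Δ_2 - Δ_1) = 36
Clamped end conditions give two more equations: 2h_0·σ_0 + h_0·σ_1 = 6(Δ_0 - s'(0)) = -24 and h_2·σ_2 + 2h_2·σ_3 = 6(s'(3) - Δ_2) = -42.
Solving: σ_0 = -128/15, σ_1 = -104/15, σ_2 = 274/15, σ_3 = -452/15.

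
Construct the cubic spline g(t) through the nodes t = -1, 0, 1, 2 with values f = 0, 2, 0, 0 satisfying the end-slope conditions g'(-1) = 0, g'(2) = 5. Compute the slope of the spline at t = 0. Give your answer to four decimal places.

0.7333

Write M_i for g''(x_i). With h_i = 1, 1, 1 and divided differences Δ_i = 2, -2, 0, the continuity of g' gives the tridiagonal system
  1·M_0 + 4·M_1 + 1·M_2 = 6(Δ_1 - Δ_0) = -24
  1·M_1 + 4·M_2 + 1·M_3 = 6(Δ_2 - Δ_1) = 12
Clamped end conditions give two more equations: 2h_0·M_0 + h_0·M_1 = 6(Δ_0 - g'(-1)) = 12 and h_2·M_2 + 2h_2·M_3 = 6(g'(2) - Δ_2) = 30.
Solving: M_0 = 158/15, M_1 = -136/15, M_2 = 26/15, M_3 = 212/15.
On [0, 1], g'(t) = b_1 + 2c_1·t + 3d_1·t² with b_1 = Δ_1 - h_1(2M_1 + M_2)/6 = 11/15, c_1 = M_1/2 = -68/15, d_1 = (M_2 - M_1)/(6h_1) = 9/5. So g'(0) = 11/15.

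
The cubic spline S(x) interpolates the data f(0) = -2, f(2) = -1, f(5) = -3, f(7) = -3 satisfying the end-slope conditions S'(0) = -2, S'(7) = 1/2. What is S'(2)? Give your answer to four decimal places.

0.7917

With m_i denoting the second derivative at x_i, h_i = 2, 3, 2, and Δ_i = (y_(i+1) − y_i)/h_i = 1/2, -2/3, 0:
  2·m_0 + 10·m_1 + 3·m_2 = 6(Δ_1 - Δ_0) = -7
  3·m_1 + 10·m_2 + 2·m_3 = 6(Δ_2 - Δ_1) = 4
Clamped end conditions give two more equations: 2h_0·m_0 + h_0·m_1 = 6(Δ_0 - S'(0)) = 15 and h_2·m_2 + 2h_2·m_3 = 6(S'(7) - Δ_2) = 3.
Hence m_0 = 113/24, m_1 = -23/12, m_2 = 11/12, m_3 = 7/24.
On [2, 5], S'(x) = b_1 + 2c_1·(x - 2) + 3d_1·(x - 2)² with b_1 = Δ_1 - h_1(2m_1 + m_2)/6 = 19/24, c_1 = m_1/2 = -23/24, d_1 = (m_2 - m_1)/(6h_1) = 17/108. So S'(2) = 19/24.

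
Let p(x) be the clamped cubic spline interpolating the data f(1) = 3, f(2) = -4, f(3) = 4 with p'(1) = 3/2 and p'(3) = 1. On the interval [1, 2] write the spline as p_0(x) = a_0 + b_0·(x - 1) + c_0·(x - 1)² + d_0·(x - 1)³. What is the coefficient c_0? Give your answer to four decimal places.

-24.1250

Put m_i = p'' at the i-th knot. Here h = (1, 1) and Δ = (-7, 8), so the interior equations h_(i-1)·m_(i-1) + 2(h_(i-1)+h_i)·m_i + h_i·m_(i+1) = 6(Δ_i − Δ_(i-1)) read
  1·m_0 + 4·m_1 + 1·m_2 = 6(Δ_1 - Δ_0) = 90
Clamped end conditions give two more equations: 2h_0·m_0 + h_0·m_1 = 6(Δ_0 - p'(1)) = -51 and h_1·m_1 + 2h_1·m_2 = 6(p'(3) - Δ_1) = -42.
Solving: m_0 = -193/4, m_1 = 91/2, m_2 = -175/4.
On [1, 2], with p_0(x) = a_0 + b_0·(x - 1) + c_0·(x - 1)² + d_0·(x - 1)³: c_0 = m_0/2 = -193/8, d_0 = (m_1 - m_0)/(6h_0) = 125/8, b_0 = Δ_0 - h_0(2m_0 + m_1)/6 = 3/2.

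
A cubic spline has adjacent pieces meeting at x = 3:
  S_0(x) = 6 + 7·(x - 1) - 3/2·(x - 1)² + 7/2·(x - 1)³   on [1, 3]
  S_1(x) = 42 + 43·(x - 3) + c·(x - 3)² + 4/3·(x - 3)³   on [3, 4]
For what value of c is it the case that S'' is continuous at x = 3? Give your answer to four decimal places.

S_0''(x) = -3 + 21·(x - 1), so S_0''(3) = 39. On the right, S_1''(3) = 2c, so c = 39/2.

19.5000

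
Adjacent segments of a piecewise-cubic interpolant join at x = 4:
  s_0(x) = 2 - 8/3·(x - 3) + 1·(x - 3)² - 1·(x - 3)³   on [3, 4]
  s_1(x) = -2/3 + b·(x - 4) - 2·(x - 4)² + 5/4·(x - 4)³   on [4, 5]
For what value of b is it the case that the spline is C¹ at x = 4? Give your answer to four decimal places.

s_0'(x) = -8/3 + 2·(x - 3) - 3·(x - 3)², so s_0'(4) = -11/3. On the right, s_1'(4) = b, so b = -11/3.

-3.6667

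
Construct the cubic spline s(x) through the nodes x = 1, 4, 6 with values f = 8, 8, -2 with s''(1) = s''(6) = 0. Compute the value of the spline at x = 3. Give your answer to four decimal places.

9.6667

Put m_i = s'' at the i-th knot. Here h = (3, 2) and Δ = (0, -5), so the interior equations h_(i-1)·m_(i-1) + 2(h_(i-1)+h_i)·m_i + h_i·m_(i+1) = 6(Δ_i − Δ_(i-1)) read
  3·m_0 + 10·m_1 + 2·m_2 = 6(Δ_1 - Δ_0) = -30
Natural end conditions: m_0 = m_2 = 0.
Hence m_0 = 0, m_1 = -3, m_2 = 0.
On [1, 4], s(x) = 8 + 3/2·(x - 1) + 0·(x - 1)² - 1/6·(x - 1)³.
With (x - 1) = 2: s(3) = 29/3.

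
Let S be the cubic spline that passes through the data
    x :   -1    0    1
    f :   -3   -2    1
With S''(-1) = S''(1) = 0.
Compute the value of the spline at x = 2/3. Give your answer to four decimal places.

Let m_i = S''(x_i). Step sizes h_i = 1, 1; slopes of the chords Δ_i = (y_(i+1) - y_i)/h_i = 1, 3.
  1·m_0 + 4·m_1 + 1·m_2 = 6(Δ_1 - Δ_0) = 12
Natural end conditions: m_0 = m_2 = 0.
Forward elimination and back-substitution give m_0 = 0, m_1 = 3, m_2 = 0.
On [0, 1], S(x) = -2 + 2·x + 3/2·x² - 1/2·x³.
With x = 2/3: S(2/3) = -4/27.

-0.1481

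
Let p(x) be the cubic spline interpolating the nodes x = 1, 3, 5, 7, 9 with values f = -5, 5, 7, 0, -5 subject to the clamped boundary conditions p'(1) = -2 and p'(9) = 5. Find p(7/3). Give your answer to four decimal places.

0.4868

Let σ_i = p''(x_i). Step sizes h_i = 2, 2, 2, 2; slopes of the chords Δ_i = (y_(i+1) - y_i)/h_i = 5, 1, -7/2, -5/2.
  2·σ_0 + 8·σ_1 + 2·σ_2 = 6(Δ_1 - Δ_0) = -24
  2·σ_1 + 8·σ_2 + 2·σ_3 = 6(Δ_2 - Δ_1) = -27
  2·σ_2 + 8·σ_3 + 2·σ_4 = 6(Δ_3 - Δ_2) = 6
Clamped end conditions give two more equations: 2h_0·σ_0 + h_0·σ_1 = 6(Δ_0 - p'(1)) = 42 and h_3·σ_3 + 2h_3·σ_4 = 6(p'(9) - Δ_3) = 45.
Solving: σ_0 = 757/56, σ_1 = -169/28, σ_2 = -11/8, σ_3 = -55/28, σ_4 = 685/56.
On [1, 3], p(x) = -5 - 2·(x - 1) + 757/112·(x - 1)² - 365/224·(x - 1)³.
With (x - 1) = 4/3: p(7/3) = 92/189.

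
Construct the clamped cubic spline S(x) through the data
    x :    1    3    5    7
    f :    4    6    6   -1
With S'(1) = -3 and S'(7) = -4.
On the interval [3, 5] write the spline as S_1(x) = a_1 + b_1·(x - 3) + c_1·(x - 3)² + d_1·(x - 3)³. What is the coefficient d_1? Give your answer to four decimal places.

Let m_i = S''(x_i). Step sizes h_i = 2, 2, 2; slopes of the chords Δ_i = (y_(i+1) - y_i)/h_i = 1, 0, -7/2.
  2·m_0 + 8·m_1 + 2·m_2 = 6(Δ_1 - Δ_0) = -6
  2·m_1 + 8·m_2 + 2·m_3 = 6(Δ_2 - Δ_1) = -21
Clamped end conditions give two more equations: 2h_0·m_0 + h_0·m_1 = 6(Δ_0 - S'(1)) = 24 and h_2·m_2 + 2h_2·m_3 = 6(S'(7) - Δ_2) = -3.
Hence m_0 = 209/30, m_1 = -29/15, m_2 = -67/30, m_3 = 11/30.
On [3, 5], with S_1(x) = a_1 + b_1·(x - 3) + c_1·(x - 3)² + d_1·(x - 3)³: c_1 = m_1/2 = -29/30, d_1 = (m_2 - m_1)/(6h_1) = -1/40, b_1 = Δ_1 - h_1(2m_1 + m_2)/6 = 61/30.

-0.0250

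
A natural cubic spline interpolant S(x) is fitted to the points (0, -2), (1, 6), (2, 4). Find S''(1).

-15

Put m_i = S'' at the i-th knot. Here h = (1, 1) and Δ = (8, -2), so the interior equations h_(i-1)·m_(i-1) + 2(h_(i-1)+h_i)·m_i + h_i·m_(i+1) = 6(Δ_i − Δ_(i-1)) read
  1·m_0 + 4·m_1 + 1·m_2 = 6(Δ_1 - Δ_0) = -60
Natural end conditions: m_0 = m_2 = 0.
Solving the tridiagonal system: m_0 = 0, m_1 = -15, m_2 = 0.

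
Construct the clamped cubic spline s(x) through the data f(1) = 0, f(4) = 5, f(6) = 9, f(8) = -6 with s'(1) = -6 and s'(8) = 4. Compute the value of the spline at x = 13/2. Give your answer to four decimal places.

4.4189

Put M_i = s'' at the i-th knot. Here h = (3, 2, 2) and Δ = (5/3, 2, -15/2), so the interior equations h_(i-1)·M_(i-1) + 2(h_(i-1)+h_i)·M_i + h_i·M_(i+1) = 6(Δ_i − Δ_(i-1)) read
  3·M_0 + 10·M_1 + 2·M_2 = 6(Δ_1 - Δ_0) = 2
  2·M_1 + 8·M_2 + 2·M_3 = 6(Δ_2 - Δ_1) = -57
Clamped end conditions give two more equations: 2h_0·M_0 + h_0·M_1 = 6(Δ_0 - s'(1)) = 46 and h_2·M_2 + 2h_2·M_3 = 6(s'(8) - Δ_2) = 69.
Hence M_0 = 815/111, M_1 = 24/37, M_2 = -981/74, M_3 = 1767/74.
On [6, 8], s(x) = 9 - 245/37·(x - 6) - 981/148·(x - 6)² + 229/74·(x - 6)³.
With (x - 6) = 1/2: s(13/2) = 327/74.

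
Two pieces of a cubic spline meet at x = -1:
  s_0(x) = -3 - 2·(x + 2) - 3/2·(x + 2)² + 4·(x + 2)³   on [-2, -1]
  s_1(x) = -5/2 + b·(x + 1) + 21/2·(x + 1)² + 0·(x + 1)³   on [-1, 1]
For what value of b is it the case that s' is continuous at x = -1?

s_0'(x) = -2 - 3·(x + 2) + 12·(x + 2)², so s_0'(-1) = 7. On the right, s_1'(-1) = b, so b = 7.

7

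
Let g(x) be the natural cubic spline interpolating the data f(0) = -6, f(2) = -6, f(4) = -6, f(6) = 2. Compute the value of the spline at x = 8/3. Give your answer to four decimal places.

Put M_i = g'' at the i-th knot. Here h = (2, 2, 2) and Δ = (0, 0, 4), so the interior equations h_(i-1)·M_(i-1) + 2(h_(i-1)+h_i)·M_i + h_i·M_(i+1) = 6(Δ_i − Δ_(i-1)) read
  2·M_0 + 8·M_1 + 2·M_2 = 6(Δ_1 - Δ_0) = 0
  2·M_1 + 8·M_2 + 2·M_3 = 6(Δ_2 - Δ_1) = 24
Natural end conditions: M_0 = M_3 = 0.
Hence M_0 = 0, M_1 = -4/5, M_2 = 16/5, M_3 = 0.
On [2, 4], g(x) = -6 - 8/15·(x - 2) - 2/5·(x - 2)² + 1/3·(x - 2)³.
With (x - 2) = 2/3: g(8/3) = -2606/405.

-6.4346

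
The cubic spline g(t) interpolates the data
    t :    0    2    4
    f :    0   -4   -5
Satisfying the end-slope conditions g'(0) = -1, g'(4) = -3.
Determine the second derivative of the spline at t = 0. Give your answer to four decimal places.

Let M_i = g''(x_i). Step sizes h_i = 2, 2; slopes of the chords Δ_i = (y_(i+1) - y_i)/h_i = -2, -1/2.
  2·M_0 + 8·M_1 + 2·M_2 = 6(Δ_1 - Δ_0) = 9
Clamped end conditions give two more equations: 2h_0·M_0 + h_0·M_1 = 6(Δ_0 - g'(0)) = -6 and h_1·M_1 + 2h_1·M_2 = 6(g'(4) - Δ_1) = -15.
Forward elimination and back-substitution give M_0 = -25/8, M_1 = 13/4, M_2 = -43/8.

-3.1250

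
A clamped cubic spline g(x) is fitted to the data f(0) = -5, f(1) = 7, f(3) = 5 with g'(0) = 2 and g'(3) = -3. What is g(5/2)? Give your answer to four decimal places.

Let M_i = g''(x_i). Step sizes h_i = 1, 2; slopes of the chords Δ_i = (y_(i+1) - y_i)/h_i = 12, -1.
  1·M_0 + 6·M_1 + 2·M_2 = 6(Δ_1 - Δ_0) = -78
Clamped end conditions give two more equations: 2h_0·M_0 + h_0·M_1 = 6(Δ_0 - g'(0)) = 60 and h_1·M_1 + 2h_1·M_2 = 6(g'(3) - Δ_1) = -12.
Solving the tridiagonal system: M_0 = 124/3, M_1 = -68/3, M_2 = 25/3.
On [1, 3], g(x) = 7 + 34/3·(x - 1) - 34/3·(x - 1)² + 31/12·(x - 1)³.
With (x - 1) = 3/2: g(5/2) = 231/32.

7.2188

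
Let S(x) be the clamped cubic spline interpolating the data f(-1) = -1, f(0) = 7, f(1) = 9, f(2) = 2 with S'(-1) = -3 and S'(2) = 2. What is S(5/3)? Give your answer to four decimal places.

Write M_i for S''(x_i). With h_i = 1, 1, 1 and divided differences Δ_i = 8, 2, -7, the continuity of S' gives the tridiagonal system
  1·M_0 + 4·M_1 + 1·M_2 = 6(Δ_1 - Δ_0) = -36
  1·M_1 + 4·M_2 + 1·M_3 = 6(Δ_2 - Δ_1) = -54
Clamped end conditions give two more equations: 2h_0·M_0 + h_0·M_1 = 6(Δ_0 - S'(-1)) = 66 and h_2·M_2 + 2h_2·M_3 = 6(S'(2) - Δ_2) = 54.
Solving: M_0 = 602/15, M_1 = -214/15, M_2 = -286/15, M_3 = 548/15.
On [1, 2], S(x) = 9 - 101/15·(x - 1) - 143/15·(x - 1)² + 139/15·(x - 1)³.
With (x - 1) = 2/3: S(5/3) = 1223/405.

3.0198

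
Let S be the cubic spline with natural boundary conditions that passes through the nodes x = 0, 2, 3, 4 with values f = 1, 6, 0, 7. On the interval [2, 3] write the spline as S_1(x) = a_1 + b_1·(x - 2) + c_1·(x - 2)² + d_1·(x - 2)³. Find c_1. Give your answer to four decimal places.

-6.1304

Put M_i = S'' at the i-th knot. Here h = (2, 1, 1) and Δ = (5/2, -6, 7), so the interior equations h_(i-1)·M_(i-1) + 2(h_(i-1)+h_i)·M_i + h_i·M_(i+1) = 6(Δ_i − Δ_(i-1)) read
  2·M_0 + 6·M_1 + 1·M_2 = 6(Δ_1 - Δ_0) = -51
  1·M_1 + 4·M_2 + 1·M_3 = 6(Δ_2 - Δ_1) = 78
Natural end conditions: M_0 = M_3 = 0.
Hence M_0 = 0, M_1 = -282/23, M_2 = 519/23, M_3 = 0.
On [2, 3], with S_1(x) = a_1 + b_1·(x - 2) + c_1·(x - 2)² + d_1·(x - 2)³: c_1 = M_1/2 = -141/23, d_1 = (M_2 - M_1)/(6h_1) = 267/46, b_1 = Δ_1 - h_1(2M_1 + M_2)/6 = -261/46.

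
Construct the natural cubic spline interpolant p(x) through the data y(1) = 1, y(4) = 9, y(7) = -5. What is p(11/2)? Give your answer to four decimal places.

Write m_i for p''(x_i). With h_i = 3, 3 and divided differences Δ_i = 8/3, -14/3, the continuity of p' gives the tridiagonal system
  3·m_0 + 12·m_1 + 3·m_2 = 6(Δ_1 - Δ_0) = -44
Natural end conditions: m_0 = m_2 = 0.
Forward elimination and back-substitution give m_0 = 0, m_1 = -11/3, m_2 = 0.
On [4, 7], p(x) = 9 - 1·(x - 4) - 11/6·(x - 4)² + 11/54·(x - 4)³.
With (x - 4) = 3/2: p(11/2) = 65/16.

4.0625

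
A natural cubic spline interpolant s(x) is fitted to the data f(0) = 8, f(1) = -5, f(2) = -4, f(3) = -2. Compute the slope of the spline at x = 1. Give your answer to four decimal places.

With M_i denoting the second derivative at x_i, h_i = 1, 1, 1, and Δ_i = (y_(i+1) − y_i)/h_i = -13, 1, 2:
  1·M_0 + 4·M_1 + 1·M_2 = 6(Δ_1 - Δ_0) = 84
  1·M_1 + 4·M_2 + 1·M_3 = 6(Δ_2 - Δ_1) = 6
Natural end conditions: M_0 = M_3 = 0.
Hence M_0 = 0, M_1 = 22, M_2 = -4, M_3 = 0.
On [1, 2], s'(x) = b_1 + 2c_1·(x - 1) + 3d_1·(x - 1)² with b_1 = Δ_1 - h_1(2M_1 + M_2)/6 = -17/3, c_1 = M_1/2 = 11, d_1 = (M_2 - M_1)/(6h_1) = -13/3. So s'(1) = -17/3.

-5.6667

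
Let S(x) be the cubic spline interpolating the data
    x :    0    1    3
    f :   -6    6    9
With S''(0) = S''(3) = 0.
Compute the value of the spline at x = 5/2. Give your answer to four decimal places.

9.8906

Write m_i for S''(x_i). With h_i = 1, 2 and divided differences Δ_i = 12, 3/2, the continuity of S' gives the tridiagonal system
  1·m_0 + 6·m_1 + 2·m_2 = 6(Δ_1 - Δ_0) = -63
Natural end conditions: m_0 = m_2 = 0.
Hence m_0 = 0, m_1 = -21/2, m_2 = 0.
On [1, 3], S(x) = 6 + 17/2·(x - 1) - 21/4·(x - 1)² + 7/8·(x - 1)³.
With (x - 1) = 3/2: S(5/2) = 633/64.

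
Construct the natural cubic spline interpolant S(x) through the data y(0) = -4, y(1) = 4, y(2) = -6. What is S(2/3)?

3

With M_i denoting the second derivative at x_i, h_i = 1, 1, and Δ_i = (y_(i+1) − y_i)/h_i = 8, -10:
  1·M_0 + 4·M_1 + 1·M_2 = 6(Δ_1 - Δ_0) = -108
Natural end conditions: M_0 = M_2 = 0.
Hence M_0 = 0, M_1 = -27, M_2 = 0.
On [0, 1], S(x) = -4 + 25/2·x + 0·x² - 9/2·x³.
With x = 2/3: S(2/3) = 3.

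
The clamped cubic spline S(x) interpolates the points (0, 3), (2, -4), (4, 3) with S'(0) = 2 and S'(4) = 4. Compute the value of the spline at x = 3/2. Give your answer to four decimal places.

With M_i denoting the second derivative at x_i, h_i = 2, 2, and Δ_i = (y_(i+1) − y_i)/h_i = -7/2, 7/2:
  2·M_0 + 8·M_1 + 2·M_2 = 6(Δ_1 - Δ_0) = 42
Clamped end conditions give two more equations: 2h_0·M_0 + h_0·M_1 = 6(Δ_0 - S'(0)) = -33 and h_1·M_1 + 2h_1·M_2 = 6(S'(4) - Δ_1) = 3.
Solving the tridiagonal system: M_0 = -13, M_1 = 19/2, M_2 = -4.
On [0, 2], S(x) = 3 + 2·x - 13/2·x² + 15/8·x³.
With x = 3/2: S(3/2) = -147/64.

-2.2969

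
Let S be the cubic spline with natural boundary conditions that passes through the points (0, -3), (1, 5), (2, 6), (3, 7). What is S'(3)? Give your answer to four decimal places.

1.4667

Put m_i = S'' at the i-th knot. Here h = (1, 1, 1) and Δ = (8, 1, 1), so the interior equations h_(i-1)·m_(i-1) + 2(h_(i-1)+h_i)·m_i + h_i·m_(i+1) = 6(Δ_i − Δ_(i-1)) read
  1·m_0 + 4·m_1 + 1·m_2 = 6(Δ_1 - Δ_0) = -42
  1·m_1 + 4·m_2 + 1·m_3 = 6(Δ_2 - Δ_1) = 0
Natural end conditions: m_0 = m_3 = 0.
Solving: m_0 = 0, m_1 = -56/5, m_2 = 14/5, m_3 = 0.
On [2, 3], S'(x) = b_2 + 2c_2·(x - 2) + 3d_2·(x - 2)² with b_2 = Δ_2 - h_2(2m_2 + m_3)/6 = 1/15, c_2 = m_2/2 = 7/5, d_2 = (m_3 - m_2)/(6h_2) = -7/15. So S'(3) = 22/15.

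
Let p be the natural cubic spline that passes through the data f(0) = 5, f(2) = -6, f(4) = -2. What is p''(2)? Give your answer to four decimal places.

5.6250

Let M_i = p''(x_i). Step sizes h_i = 2, 2; slopes of the chords Δ_i = (y_(i+1) - y_i)/h_i = -11/2, 2.
  2·M_0 + 8·M_1 + 2·M_2 = 6(Δ_1 - Δ_0) = 45
Natural end conditions: M_0 = M_2 = 0.
Hence M_0 = 0, M_1 = 45/8, M_2 = 0.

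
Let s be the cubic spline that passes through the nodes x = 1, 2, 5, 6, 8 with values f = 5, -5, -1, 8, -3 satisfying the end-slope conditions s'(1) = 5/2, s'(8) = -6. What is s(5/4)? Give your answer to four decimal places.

Write m_i for s''(x_i). With h_i = 1, 3, 1, 2 and divided differences Δ_i = -10, 4/3, 9, -11/2, the continuity of s' gives the tridiagonal system
  1·m_0 + 8·m_1 + 3·m_2 = 6(Δ_1 - Δ_0) = 68
  3·m_1 + 8·m_2 + 1·m_3 = 6(Δ_2 - Δ_1) = 46
  1·m_2 + 6·m_3 + 2·m_4 = 6(Δ_3 - Δ_2) = -87
Clamped end conditions give two more equations: 2h_0·m_0 + h_0·m_1 = 6(Δ_0 - s'(1)) = -75 and h_3·m_3 + 2h_3·m_4 = 6(s'(8) - Δ_3) = -3.
Forward elimination and back-substitution give m_0 = -439/10, m_1 = 64/5, m_2 = 19/6, m_3 = -266/15, m_4 = 487/60.
On [1, 2], s(x) = 5 + 5/2·(x - 1) - 439/20·(x - 1)² + 189/20·(x - 1)³.
With (x - 1) = 1/4: s(5/4) = 5633/1280.

4.4008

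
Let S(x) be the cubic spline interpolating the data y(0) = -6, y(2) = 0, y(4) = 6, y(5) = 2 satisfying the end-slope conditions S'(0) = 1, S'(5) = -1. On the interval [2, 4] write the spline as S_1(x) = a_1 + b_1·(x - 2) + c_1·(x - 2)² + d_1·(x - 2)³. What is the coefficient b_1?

Let M_i = S''(x_i). Step sizes h_i = 2, 2, 1; slopes of the chords Δ_i = (y_(i+1) - y_i)/h_i = 3, 3, -4.
  2·M_0 + 8·M_1 + 2·M_2 = 6(Δ_1 - Δ_0) = 0
  2·M_1 + 6·M_2 + 1·M_3 = 6(Δ_2 - Δ_1) = -42
Clamped end conditions give two more equations: 2h_0·M_0 + h_0·M_1 = 6(Δ_0 - S'(0)) = 12 and h_2·M_2 + 2h_2·M_3 = 6(S'(5) - Δ_2) = 18.
Forward elimination and back-substitution give M_0 = 2, M_1 = 2, M_2 = -10, M_3 = 14.
On [2, 4], with S_1(x) = a_1 + b_1·(x - 2) + c_1·(x - 2)² + d_1·(x - 2)³: c_1 = M_1/2 = 1, d_1 = (M_2 - M_1)/(6h_1) = -1, b_1 = Δ_1 - h_1(2M_1 + M_2)/6 = 5.

5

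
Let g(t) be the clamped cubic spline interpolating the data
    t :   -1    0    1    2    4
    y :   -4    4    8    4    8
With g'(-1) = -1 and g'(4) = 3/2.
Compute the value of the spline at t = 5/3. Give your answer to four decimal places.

With M_i denoting the second derivative at x_i, h_i = 1, 1, 1, 2, and Δ_i = (y_(i+1) − y_i)/h_i = 8, 4, -4, 2:
  1·M_0 + 4·M_1 + 1·M_2 = 6(Δ_1 - Δ_0) = -24
  1·M_1 + 4·M_2 + 1·M_3 = 6(Δ_2 - Δ_1) = -48
  1·M_2 + 6·M_3 + 2·M_4 = 6(Δ_3 - Δ_2) = 36
Clamped end conditions give two more equations: 2h_0·M_0 + h_0·M_1 = 6(Δ_0 - g'(-1)) = 54 and h_3·M_3 + 2h_3·M_4 = 6(g'(4) - Δ_3) = -3.
Forward elimination and back-substitution give M_0 = 2675/82, M_1 = -461/41, M_2 = -955/82, M_3 = 403/41, M_4 = -929/164.
On [1, 2], g(t) = 8 - 72/41·(t - 1) - 955/164·(t - 1)² + 587/164·(t - 1)³.
With (t - 1) = 2/3: g(5/3) = 5869/1107.

5.3017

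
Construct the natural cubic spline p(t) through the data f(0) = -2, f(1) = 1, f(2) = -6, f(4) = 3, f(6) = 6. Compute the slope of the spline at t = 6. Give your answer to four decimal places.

Let σ_i = p''(x_i). Step sizes h_i = 1, 1, 2, 2; slopes of the chords Δ_i = (y_(i+1) - y_i)/h_i = 3, -7, 9/2, 3/2.
  1·σ_0 + 4·σ_1 + 1·σ_2 = 6(Δ_1 - Δ_0) = -60
  1·σ_1 + 6·σ_2 + 2·σ_3 = 6(Δ_2 - Δ_1) = 69
  2·σ_2 + 8·σ_3 + 2·σ_4 = 6(Δ_3 - Δ_2) = -18
Natural end conditions: σ_0 = σ_4 = 0.
Solving: σ_0 = 0, σ_1 = -269/14, σ_2 = 118/7, σ_3 = -181/28, σ_4 = 0.
On [4, 6], p'(t) = b_3 + 2c_3·(t - 4) + 3d_3·(t - 4)² with b_3 = Δ_3 - h_3(2σ_3 + σ_4)/6 = 122/21, c_3 = σ_3/2 = -181/56, d_3 = (σ_4 - σ_3)/(6h_3) = 181/336. So p'(6) = -55/84.

-0.6548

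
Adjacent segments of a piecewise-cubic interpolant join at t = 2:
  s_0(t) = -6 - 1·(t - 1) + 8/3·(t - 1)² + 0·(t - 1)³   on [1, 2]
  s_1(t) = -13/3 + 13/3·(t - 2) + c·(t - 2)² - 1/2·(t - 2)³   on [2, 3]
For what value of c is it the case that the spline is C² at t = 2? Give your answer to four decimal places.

s_0''(t) = 16/3 + 0·(t - 1), so s_0''(2) = 16/3. On the right, s_1''(2) = 2c, so c = 8/3.

2.6667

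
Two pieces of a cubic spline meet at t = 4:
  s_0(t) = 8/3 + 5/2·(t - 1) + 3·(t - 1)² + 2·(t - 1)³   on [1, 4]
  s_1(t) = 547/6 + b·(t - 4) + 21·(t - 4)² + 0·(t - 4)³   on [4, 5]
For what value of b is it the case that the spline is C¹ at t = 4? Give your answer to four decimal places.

s_0'(t) = 5/2 + 6·(t - 1) + 6·(t - 1)², so s_0'(4) = 149/2. On the right, s_1'(4) = b, so b = 149/2.

74.5000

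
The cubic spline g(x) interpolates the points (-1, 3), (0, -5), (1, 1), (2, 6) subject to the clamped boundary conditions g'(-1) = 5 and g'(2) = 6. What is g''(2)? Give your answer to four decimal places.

9.8667

Put M_i = g'' at the i-th knot. Here h = (1, 1, 1) and Δ = (-8, 6, 5), so the interior equations h_(i-1)·M_(i-1) + 2(h_(i-1)+h_i)·M_i + h_i·M_(i+1) = 6(Δ_i − Δ_(i-1)) read
  1·M_0 + 4·M_1 + 1·M_2 = 6(Δ_1 - Δ_0) = 84
  1·M_1 + 4·M_2 + 1·M_3 = 6(Δ_2 - Δ_1) = -6
Clamped end conditions give two more equations: 2h_0·M_0 + h_0·M_1 = 6(Δ_0 - g'(-1)) = -78 and h_2·M_2 + 2h_2·M_3 = 6(g'(2) - Δ_2) = 6.
Hence M_0 = -878/15, M_1 = 586/15, M_2 = -206/15, M_3 = 148/15.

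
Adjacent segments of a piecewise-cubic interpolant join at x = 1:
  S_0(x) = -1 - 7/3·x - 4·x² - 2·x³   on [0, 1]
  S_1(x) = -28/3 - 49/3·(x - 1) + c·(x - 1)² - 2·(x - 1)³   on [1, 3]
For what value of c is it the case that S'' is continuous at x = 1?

S_0''(x) = -8 - 12·x, so S_0''(1) = -20. On the right, S_1''(1) = 2c, so c = -10.

-10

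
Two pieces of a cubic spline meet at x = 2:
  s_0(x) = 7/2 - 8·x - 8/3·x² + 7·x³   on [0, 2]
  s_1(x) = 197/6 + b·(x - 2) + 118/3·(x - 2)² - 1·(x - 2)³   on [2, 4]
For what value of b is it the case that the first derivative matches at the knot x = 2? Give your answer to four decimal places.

65.3333

s_0'(x) = -8 - 16/3·x + 21·x², so s_0'(2) = 196/3. On the right, s_1'(2) = b, so b = 196/3.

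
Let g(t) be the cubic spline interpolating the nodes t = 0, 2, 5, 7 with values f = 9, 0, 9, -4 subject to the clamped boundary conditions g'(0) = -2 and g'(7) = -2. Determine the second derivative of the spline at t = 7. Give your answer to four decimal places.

12.2500

Let M_i = g''(x_i). Step sizes h_i = 2, 3, 2; slopes of the chords Δ_i = (y_(i+1) - y_i)/h_i = -9/2, 3, -13/2.
  2·M_0 + 10·M_1 + 3·M_2 = 6(Δ_1 - Δ_0) = 45
  3·M_1 + 10·M_2 + 2·M_3 = 6(Δ_2 - Δ_1) = -57
Clamped end conditions give two more equations: 2h_0·M_0 + h_0·M_1 = 6(Δ_0 - g'(0)) = -15 and h_2·M_2 + 2h_2·M_3 = 6(g'(7) - Δ_2) = 27.
Hence M_0 = -17/2, M_1 = 19/2, M_2 = -11, M_3 = 49/4.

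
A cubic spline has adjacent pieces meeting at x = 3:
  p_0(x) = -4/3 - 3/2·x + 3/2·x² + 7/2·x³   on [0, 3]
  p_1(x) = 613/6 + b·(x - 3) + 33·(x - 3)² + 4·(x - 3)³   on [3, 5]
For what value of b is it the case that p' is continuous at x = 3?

p_0'(x) = -3/2 + 3·x + 21/2·x², so p_0'(3) = 102. On the right, p_1'(3) = b, so b = 102.

102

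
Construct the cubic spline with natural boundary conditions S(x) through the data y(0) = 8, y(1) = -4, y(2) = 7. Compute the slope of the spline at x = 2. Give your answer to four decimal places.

Put σ_i = S'' at the i-th knot. Here h = (1, 1) and Δ = (-12, 11), so the interior equations h_(i-1)·σ_(i-1) + 2(h_(i-1)+h_i)·σ_i + h_i·σ_(i+1) = 6(Δ_i − Δ_(i-1)) read
  1·σ_0 + 4·σ_1 + 1·σ_2 = 6(Δ_1 - Δ_0) = 138
Natural end conditions: σ_0 = σ_2 = 0.
Forward elimination and back-substitution give σ_0 = 0, σ_1 = 69/2, σ_2 = 0.
On [1, 2], S'(x) = b_1 + 2c_1·(x - 1) + 3d_1·(x - 1)² with b_1 = Δ_1 - h_1(2σ_1 + σ_2)/6 = -1/2, c_1 = σ_1/2 = 69/4, d_1 = (σ_2 - σ_1)/(6h_1) = -23/4. So S'(2) = 67/4.

16.7500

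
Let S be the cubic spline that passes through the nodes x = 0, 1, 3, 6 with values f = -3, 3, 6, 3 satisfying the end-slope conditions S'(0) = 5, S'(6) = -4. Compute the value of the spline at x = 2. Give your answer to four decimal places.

5.7632

Write m_i for S''(x_i). With h_i = 1, 2, 3 and divided differences Δ_i = 6, 3/2, -1, the continuity of S' gives the tridiagonal system
  1·m_0 + 6·m_1 + 2·m_2 = 6(Δ_1 - Δ_0) = -27
  2·m_1 + 10·m_2 + 3·m_3 = 6(Δ_2 - Δ_1) = -15
Clamped end conditions give two more equations: 2h_0·m_0 + h_0·m_1 = 6(Δ_0 - S'(0)) = 6 and h_2·m_2 + 2h_2·m_3 = 6(S'(6) - Δ_2) = -18.
Forward elimination and back-substitution give m_0 = 111/19, m_1 = -108/19, m_2 = 12/19, m_3 = -63/19.
On [1, 3], S(x) = 3 + 193/38·(x - 1) - 54/19·(x - 1)² + 10/19·(x - 1)³.
With (x - 1) = 1: S(2) = 219/38.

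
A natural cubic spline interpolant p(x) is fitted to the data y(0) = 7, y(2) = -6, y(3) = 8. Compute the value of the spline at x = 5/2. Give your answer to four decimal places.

Put M_i = p'' at the i-th knot. Here h = (2, 1) and Δ = (-13/2, 14), so the interior equations h_(i-1)·M_(i-1) + 2(h_(i-1)+h_i)·M_i + h_i·M_(i+1) = 6(Δ_i − Δ_(i-1)) read
  2·M_0 + 6·M_1 + 1·M_2 = 6(Δ_1 - Δ_0) = 123
Natural end conditions: M_0 = M_2 = 0.
Solving the tridiagonal system: M_0 = 0, M_1 = 41/2, M_2 = 0.
On [2, 3], p(x) = -6 + 43/6·(x - 2) + 41/4·(x - 2)² - 41/12·(x - 2)³.
With (x - 2) = 1/2: p(5/2) = -9/32.

-0.2813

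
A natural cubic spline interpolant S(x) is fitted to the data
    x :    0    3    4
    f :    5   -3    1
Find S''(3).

Let σ_i = S''(x_i). Step sizes h_i = 3, 1; slopes of the chords Δ_i = (y_(i+1) - y_i)/h_i = -8/3, 4.
  3·σ_0 + 8·σ_1 + 1·σ_2 = 6(Δ_1 - Δ_0) = 40
Natural end conditions: σ_0 = σ_2 = 0.
Forward elimination and back-substitution give σ_0 = 0, σ_1 = 5, σ_2 = 0.

5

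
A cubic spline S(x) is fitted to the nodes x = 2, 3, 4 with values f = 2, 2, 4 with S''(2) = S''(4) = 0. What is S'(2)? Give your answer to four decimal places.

-0.5000

With σ_i denoting the second derivative at x_i, h_i = 1, 1, and Δ_i = (y_(i+1) − y_i)/h_i = 0, 2:
  1·σ_0 + 4·σ_1 + 1·σ_2 = 6(Δ_1 - Δ_0) = 12
Natural end conditions: σ_0 = σ_2 = 0.
Solving: σ_0 = 0, σ_1 = 3, σ_2 = 0.
On [2, 3], S'(x) = b_0 + 2c_0·(x - 2) + 3d_0·(x - 2)² with b_0 = Δ_0 - h_0(2σ_0 + σ_1)/6 = -1/2, c_0 = σ_0/2 = 0, d_0 = (σ_1 - σ_0)/(6h_0) = 1/2. So S'(2) = -1/2.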